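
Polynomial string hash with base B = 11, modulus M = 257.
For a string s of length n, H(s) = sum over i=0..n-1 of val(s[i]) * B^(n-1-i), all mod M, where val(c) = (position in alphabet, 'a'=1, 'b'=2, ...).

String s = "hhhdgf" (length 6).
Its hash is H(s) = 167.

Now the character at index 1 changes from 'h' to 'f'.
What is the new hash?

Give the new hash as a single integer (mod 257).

Answer: 183

Derivation:
val('h') = 8, val('f') = 6
Position k = 1, exponent = n-1-k = 4
B^4 mod M = 11^4 mod 257 = 249
Delta = (6 - 8) * 249 mod 257 = 16
New hash = (167 + 16) mod 257 = 183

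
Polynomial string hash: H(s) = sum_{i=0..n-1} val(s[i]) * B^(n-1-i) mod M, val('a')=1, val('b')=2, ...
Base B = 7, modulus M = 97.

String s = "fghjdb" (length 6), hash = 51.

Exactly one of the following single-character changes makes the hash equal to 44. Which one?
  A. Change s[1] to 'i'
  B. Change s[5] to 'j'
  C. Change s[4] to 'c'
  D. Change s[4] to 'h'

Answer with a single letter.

Option A: s[1]='g'->'i', delta=(9-7)*7^4 mod 97 = 49, hash=51+49 mod 97 = 3
Option B: s[5]='b'->'j', delta=(10-2)*7^0 mod 97 = 8, hash=51+8 mod 97 = 59
Option C: s[4]='d'->'c', delta=(3-4)*7^1 mod 97 = 90, hash=51+90 mod 97 = 44 <-- target
Option D: s[4]='d'->'h', delta=(8-4)*7^1 mod 97 = 28, hash=51+28 mod 97 = 79

Answer: C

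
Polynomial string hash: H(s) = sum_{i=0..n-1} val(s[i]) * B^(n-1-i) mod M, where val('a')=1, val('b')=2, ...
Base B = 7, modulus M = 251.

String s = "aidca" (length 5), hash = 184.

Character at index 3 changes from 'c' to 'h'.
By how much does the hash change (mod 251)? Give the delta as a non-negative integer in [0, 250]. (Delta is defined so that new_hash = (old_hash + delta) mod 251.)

Delta formula: (val(new) - val(old)) * B^(n-1-k) mod M
  val('h') - val('c') = 8 - 3 = 5
  B^(n-1-k) = 7^1 mod 251 = 7
  Delta = 5 * 7 mod 251 = 35

Answer: 35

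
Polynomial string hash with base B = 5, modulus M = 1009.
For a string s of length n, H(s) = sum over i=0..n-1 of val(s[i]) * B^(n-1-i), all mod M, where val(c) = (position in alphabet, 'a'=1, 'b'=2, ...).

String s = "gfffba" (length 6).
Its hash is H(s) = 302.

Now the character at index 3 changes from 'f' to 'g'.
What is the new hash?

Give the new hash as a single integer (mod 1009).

val('f') = 6, val('g') = 7
Position k = 3, exponent = n-1-k = 2
B^2 mod M = 5^2 mod 1009 = 25
Delta = (7 - 6) * 25 mod 1009 = 25
New hash = (302 + 25) mod 1009 = 327

Answer: 327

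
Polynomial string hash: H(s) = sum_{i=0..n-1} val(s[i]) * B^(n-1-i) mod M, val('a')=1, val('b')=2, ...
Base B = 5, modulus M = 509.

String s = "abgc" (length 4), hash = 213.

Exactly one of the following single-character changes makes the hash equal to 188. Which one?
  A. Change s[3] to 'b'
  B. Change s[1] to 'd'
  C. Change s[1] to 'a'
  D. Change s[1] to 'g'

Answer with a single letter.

Option A: s[3]='c'->'b', delta=(2-3)*5^0 mod 509 = 508, hash=213+508 mod 509 = 212
Option B: s[1]='b'->'d', delta=(4-2)*5^2 mod 509 = 50, hash=213+50 mod 509 = 263
Option C: s[1]='b'->'a', delta=(1-2)*5^2 mod 509 = 484, hash=213+484 mod 509 = 188 <-- target
Option D: s[1]='b'->'g', delta=(7-2)*5^2 mod 509 = 125, hash=213+125 mod 509 = 338

Answer: C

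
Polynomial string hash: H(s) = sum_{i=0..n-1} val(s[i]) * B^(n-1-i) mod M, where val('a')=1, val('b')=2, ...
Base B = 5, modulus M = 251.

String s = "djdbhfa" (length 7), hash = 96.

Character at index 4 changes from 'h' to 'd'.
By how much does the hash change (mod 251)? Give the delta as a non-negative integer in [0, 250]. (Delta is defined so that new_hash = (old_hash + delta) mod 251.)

Answer: 151

Derivation:
Delta formula: (val(new) - val(old)) * B^(n-1-k) mod M
  val('d') - val('h') = 4 - 8 = -4
  B^(n-1-k) = 5^2 mod 251 = 25
  Delta = -4 * 25 mod 251 = 151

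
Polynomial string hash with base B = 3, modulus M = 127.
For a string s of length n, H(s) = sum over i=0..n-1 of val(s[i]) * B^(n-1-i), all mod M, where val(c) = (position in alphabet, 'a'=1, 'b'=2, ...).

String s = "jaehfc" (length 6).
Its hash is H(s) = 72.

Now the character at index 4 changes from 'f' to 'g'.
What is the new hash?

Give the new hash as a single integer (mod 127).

val('f') = 6, val('g') = 7
Position k = 4, exponent = n-1-k = 1
B^1 mod M = 3^1 mod 127 = 3
Delta = (7 - 6) * 3 mod 127 = 3
New hash = (72 + 3) mod 127 = 75

Answer: 75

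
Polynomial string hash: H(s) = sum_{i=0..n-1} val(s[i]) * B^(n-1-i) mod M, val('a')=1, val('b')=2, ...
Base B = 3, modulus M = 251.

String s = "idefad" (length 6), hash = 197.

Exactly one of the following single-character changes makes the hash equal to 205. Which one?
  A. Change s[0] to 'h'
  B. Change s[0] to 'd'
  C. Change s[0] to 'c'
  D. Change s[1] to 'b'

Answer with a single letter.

Answer: A

Derivation:
Option A: s[0]='i'->'h', delta=(8-9)*3^5 mod 251 = 8, hash=197+8 mod 251 = 205 <-- target
Option B: s[0]='i'->'d', delta=(4-9)*3^5 mod 251 = 40, hash=197+40 mod 251 = 237
Option C: s[0]='i'->'c', delta=(3-9)*3^5 mod 251 = 48, hash=197+48 mod 251 = 245
Option D: s[1]='d'->'b', delta=(2-4)*3^4 mod 251 = 89, hash=197+89 mod 251 = 35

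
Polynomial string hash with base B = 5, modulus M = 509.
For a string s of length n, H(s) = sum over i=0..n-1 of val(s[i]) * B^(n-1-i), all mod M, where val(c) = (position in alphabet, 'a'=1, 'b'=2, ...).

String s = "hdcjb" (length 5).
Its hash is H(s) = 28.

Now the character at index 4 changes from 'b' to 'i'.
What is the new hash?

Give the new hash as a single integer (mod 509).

val('b') = 2, val('i') = 9
Position k = 4, exponent = n-1-k = 0
B^0 mod M = 5^0 mod 509 = 1
Delta = (9 - 2) * 1 mod 509 = 7
New hash = (28 + 7) mod 509 = 35

Answer: 35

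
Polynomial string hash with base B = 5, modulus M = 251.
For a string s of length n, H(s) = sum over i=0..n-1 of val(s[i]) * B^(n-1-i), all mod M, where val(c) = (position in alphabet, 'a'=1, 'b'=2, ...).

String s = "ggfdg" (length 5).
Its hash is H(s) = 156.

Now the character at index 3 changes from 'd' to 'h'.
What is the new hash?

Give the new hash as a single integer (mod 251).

val('d') = 4, val('h') = 8
Position k = 3, exponent = n-1-k = 1
B^1 mod M = 5^1 mod 251 = 5
Delta = (8 - 4) * 5 mod 251 = 20
New hash = (156 + 20) mod 251 = 176

Answer: 176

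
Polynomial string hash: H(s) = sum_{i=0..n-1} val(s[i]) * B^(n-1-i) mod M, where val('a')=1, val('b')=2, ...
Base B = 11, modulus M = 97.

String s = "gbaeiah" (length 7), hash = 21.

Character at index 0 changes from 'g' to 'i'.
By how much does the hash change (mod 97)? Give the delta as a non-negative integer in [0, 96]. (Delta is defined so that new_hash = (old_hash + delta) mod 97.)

Answer: 3

Derivation:
Delta formula: (val(new) - val(old)) * B^(n-1-k) mod M
  val('i') - val('g') = 9 - 7 = 2
  B^(n-1-k) = 11^6 mod 97 = 50
  Delta = 2 * 50 mod 97 = 3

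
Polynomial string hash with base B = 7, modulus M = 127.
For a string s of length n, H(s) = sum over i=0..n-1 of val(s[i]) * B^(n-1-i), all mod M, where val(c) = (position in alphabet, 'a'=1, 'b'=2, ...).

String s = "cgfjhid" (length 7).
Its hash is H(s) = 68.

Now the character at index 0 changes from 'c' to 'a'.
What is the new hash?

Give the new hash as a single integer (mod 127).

Answer: 101

Derivation:
val('c') = 3, val('a') = 1
Position k = 0, exponent = n-1-k = 6
B^6 mod M = 7^6 mod 127 = 47
Delta = (1 - 3) * 47 mod 127 = 33
New hash = (68 + 33) mod 127 = 101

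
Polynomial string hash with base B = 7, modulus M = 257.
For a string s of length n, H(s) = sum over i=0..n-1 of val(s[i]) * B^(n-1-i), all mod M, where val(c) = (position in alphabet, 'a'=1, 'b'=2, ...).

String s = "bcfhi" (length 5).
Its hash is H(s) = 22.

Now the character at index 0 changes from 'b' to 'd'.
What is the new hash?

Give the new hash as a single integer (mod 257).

val('b') = 2, val('d') = 4
Position k = 0, exponent = n-1-k = 4
B^4 mod M = 7^4 mod 257 = 88
Delta = (4 - 2) * 88 mod 257 = 176
New hash = (22 + 176) mod 257 = 198

Answer: 198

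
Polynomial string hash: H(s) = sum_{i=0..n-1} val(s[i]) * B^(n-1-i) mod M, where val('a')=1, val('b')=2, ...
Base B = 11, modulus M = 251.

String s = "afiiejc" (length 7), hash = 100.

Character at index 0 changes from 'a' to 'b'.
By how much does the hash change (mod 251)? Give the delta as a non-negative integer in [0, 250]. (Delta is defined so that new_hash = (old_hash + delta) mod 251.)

Delta formula: (val(new) - val(old)) * B^(n-1-k) mod M
  val('b') - val('a') = 2 - 1 = 1
  B^(n-1-k) = 11^6 mod 251 = 3
  Delta = 1 * 3 mod 251 = 3

Answer: 3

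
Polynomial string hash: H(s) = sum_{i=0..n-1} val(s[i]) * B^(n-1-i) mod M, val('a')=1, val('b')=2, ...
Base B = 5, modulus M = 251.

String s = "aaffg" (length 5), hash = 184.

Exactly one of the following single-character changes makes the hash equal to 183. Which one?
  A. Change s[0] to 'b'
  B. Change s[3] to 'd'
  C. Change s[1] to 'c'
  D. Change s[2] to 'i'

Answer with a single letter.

Option A: s[0]='a'->'b', delta=(2-1)*5^4 mod 251 = 123, hash=184+123 mod 251 = 56
Option B: s[3]='f'->'d', delta=(4-6)*5^1 mod 251 = 241, hash=184+241 mod 251 = 174
Option C: s[1]='a'->'c', delta=(3-1)*5^3 mod 251 = 250, hash=184+250 mod 251 = 183 <-- target
Option D: s[2]='f'->'i', delta=(9-6)*5^2 mod 251 = 75, hash=184+75 mod 251 = 8

Answer: C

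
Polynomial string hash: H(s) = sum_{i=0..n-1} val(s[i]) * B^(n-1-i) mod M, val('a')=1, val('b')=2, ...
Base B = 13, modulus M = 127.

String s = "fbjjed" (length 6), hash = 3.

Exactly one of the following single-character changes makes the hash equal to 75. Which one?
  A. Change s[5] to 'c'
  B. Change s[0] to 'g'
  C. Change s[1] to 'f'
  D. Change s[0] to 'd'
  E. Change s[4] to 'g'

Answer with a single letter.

Answer: B

Derivation:
Option A: s[5]='d'->'c', delta=(3-4)*13^0 mod 127 = 126, hash=3+126 mod 127 = 2
Option B: s[0]='f'->'g', delta=(7-6)*13^5 mod 127 = 72, hash=3+72 mod 127 = 75 <-- target
Option C: s[1]='b'->'f', delta=(6-2)*13^4 mod 127 = 71, hash=3+71 mod 127 = 74
Option D: s[0]='f'->'d', delta=(4-6)*13^5 mod 127 = 110, hash=3+110 mod 127 = 113
Option E: s[4]='e'->'g', delta=(7-5)*13^1 mod 127 = 26, hash=3+26 mod 127 = 29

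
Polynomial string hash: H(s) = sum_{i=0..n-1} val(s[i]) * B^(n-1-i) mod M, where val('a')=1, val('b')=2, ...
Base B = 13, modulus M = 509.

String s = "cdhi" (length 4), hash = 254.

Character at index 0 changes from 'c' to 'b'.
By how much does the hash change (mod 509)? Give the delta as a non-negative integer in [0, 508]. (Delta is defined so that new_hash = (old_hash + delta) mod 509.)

Delta formula: (val(new) - val(old)) * B^(n-1-k) mod M
  val('b') - val('c') = 2 - 3 = -1
  B^(n-1-k) = 13^3 mod 509 = 161
  Delta = -1 * 161 mod 509 = 348

Answer: 348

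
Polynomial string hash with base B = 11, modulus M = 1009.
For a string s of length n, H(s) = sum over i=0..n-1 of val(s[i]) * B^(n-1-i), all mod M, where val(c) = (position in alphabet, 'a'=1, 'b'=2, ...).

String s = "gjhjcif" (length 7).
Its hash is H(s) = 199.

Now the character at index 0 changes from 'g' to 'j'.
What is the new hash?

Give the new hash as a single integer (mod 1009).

Answer: 479

Derivation:
val('g') = 7, val('j') = 10
Position k = 0, exponent = n-1-k = 6
B^6 mod M = 11^6 mod 1009 = 766
Delta = (10 - 7) * 766 mod 1009 = 280
New hash = (199 + 280) mod 1009 = 479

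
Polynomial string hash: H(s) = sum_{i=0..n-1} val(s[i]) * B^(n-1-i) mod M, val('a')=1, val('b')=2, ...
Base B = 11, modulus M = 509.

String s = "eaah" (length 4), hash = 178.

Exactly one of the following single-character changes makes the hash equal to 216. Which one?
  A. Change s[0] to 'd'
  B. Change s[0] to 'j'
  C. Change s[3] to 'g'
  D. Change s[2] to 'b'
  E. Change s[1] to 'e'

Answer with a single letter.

Answer: B

Derivation:
Option A: s[0]='e'->'d', delta=(4-5)*11^3 mod 509 = 196, hash=178+196 mod 509 = 374
Option B: s[0]='e'->'j', delta=(10-5)*11^3 mod 509 = 38, hash=178+38 mod 509 = 216 <-- target
Option C: s[3]='h'->'g', delta=(7-8)*11^0 mod 509 = 508, hash=178+508 mod 509 = 177
Option D: s[2]='a'->'b', delta=(2-1)*11^1 mod 509 = 11, hash=178+11 mod 509 = 189
Option E: s[1]='a'->'e', delta=(5-1)*11^2 mod 509 = 484, hash=178+484 mod 509 = 153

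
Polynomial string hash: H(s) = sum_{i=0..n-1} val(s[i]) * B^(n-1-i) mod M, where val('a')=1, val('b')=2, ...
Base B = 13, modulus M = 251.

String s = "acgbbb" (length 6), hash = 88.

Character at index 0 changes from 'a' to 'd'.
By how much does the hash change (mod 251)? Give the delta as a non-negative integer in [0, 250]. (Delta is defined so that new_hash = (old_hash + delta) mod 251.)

Answer: 192

Derivation:
Delta formula: (val(new) - val(old)) * B^(n-1-k) mod M
  val('d') - val('a') = 4 - 1 = 3
  B^(n-1-k) = 13^5 mod 251 = 64
  Delta = 3 * 64 mod 251 = 192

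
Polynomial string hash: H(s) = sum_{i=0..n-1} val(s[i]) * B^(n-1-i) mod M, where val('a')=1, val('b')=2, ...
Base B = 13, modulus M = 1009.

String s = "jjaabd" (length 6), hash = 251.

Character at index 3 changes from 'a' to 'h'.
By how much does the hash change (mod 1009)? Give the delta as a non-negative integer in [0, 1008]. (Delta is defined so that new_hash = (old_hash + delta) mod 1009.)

Delta formula: (val(new) - val(old)) * B^(n-1-k) mod M
  val('h') - val('a') = 8 - 1 = 7
  B^(n-1-k) = 13^2 mod 1009 = 169
  Delta = 7 * 169 mod 1009 = 174

Answer: 174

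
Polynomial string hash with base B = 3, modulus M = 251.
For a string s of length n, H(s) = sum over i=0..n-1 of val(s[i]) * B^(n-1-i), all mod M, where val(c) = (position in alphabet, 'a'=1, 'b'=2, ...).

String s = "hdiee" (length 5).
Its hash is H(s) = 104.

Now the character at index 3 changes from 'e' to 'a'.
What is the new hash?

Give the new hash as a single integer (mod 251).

Answer: 92

Derivation:
val('e') = 5, val('a') = 1
Position k = 3, exponent = n-1-k = 1
B^1 mod M = 3^1 mod 251 = 3
Delta = (1 - 5) * 3 mod 251 = 239
New hash = (104 + 239) mod 251 = 92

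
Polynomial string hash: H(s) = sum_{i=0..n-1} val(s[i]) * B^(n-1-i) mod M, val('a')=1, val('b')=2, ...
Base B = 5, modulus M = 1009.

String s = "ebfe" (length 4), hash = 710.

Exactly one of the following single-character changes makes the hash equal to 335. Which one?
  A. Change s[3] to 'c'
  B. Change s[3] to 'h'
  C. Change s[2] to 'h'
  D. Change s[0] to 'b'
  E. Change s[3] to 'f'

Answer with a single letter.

Answer: D

Derivation:
Option A: s[3]='e'->'c', delta=(3-5)*5^0 mod 1009 = 1007, hash=710+1007 mod 1009 = 708
Option B: s[3]='e'->'h', delta=(8-5)*5^0 mod 1009 = 3, hash=710+3 mod 1009 = 713
Option C: s[2]='f'->'h', delta=(8-6)*5^1 mod 1009 = 10, hash=710+10 mod 1009 = 720
Option D: s[0]='e'->'b', delta=(2-5)*5^3 mod 1009 = 634, hash=710+634 mod 1009 = 335 <-- target
Option E: s[3]='e'->'f', delta=(6-5)*5^0 mod 1009 = 1, hash=710+1 mod 1009 = 711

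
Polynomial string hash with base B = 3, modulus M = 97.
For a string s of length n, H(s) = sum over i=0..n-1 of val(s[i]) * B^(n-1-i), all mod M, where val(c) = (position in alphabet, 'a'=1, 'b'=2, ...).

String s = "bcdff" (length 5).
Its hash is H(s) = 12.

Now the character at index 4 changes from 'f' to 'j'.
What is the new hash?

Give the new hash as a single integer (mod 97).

val('f') = 6, val('j') = 10
Position k = 4, exponent = n-1-k = 0
B^0 mod M = 3^0 mod 97 = 1
Delta = (10 - 6) * 1 mod 97 = 4
New hash = (12 + 4) mod 97 = 16

Answer: 16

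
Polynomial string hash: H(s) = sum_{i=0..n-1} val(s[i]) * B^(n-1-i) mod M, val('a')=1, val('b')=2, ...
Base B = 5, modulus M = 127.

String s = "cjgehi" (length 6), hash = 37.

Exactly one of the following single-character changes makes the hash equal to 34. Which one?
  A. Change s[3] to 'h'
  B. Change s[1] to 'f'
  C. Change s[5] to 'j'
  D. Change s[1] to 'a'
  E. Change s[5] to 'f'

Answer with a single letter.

Option A: s[3]='e'->'h', delta=(8-5)*5^2 mod 127 = 75, hash=37+75 mod 127 = 112
Option B: s[1]='j'->'f', delta=(6-10)*5^4 mod 127 = 40, hash=37+40 mod 127 = 77
Option C: s[5]='i'->'j', delta=(10-9)*5^0 mod 127 = 1, hash=37+1 mod 127 = 38
Option D: s[1]='j'->'a', delta=(1-10)*5^4 mod 127 = 90, hash=37+90 mod 127 = 0
Option E: s[5]='i'->'f', delta=(6-9)*5^0 mod 127 = 124, hash=37+124 mod 127 = 34 <-- target

Answer: E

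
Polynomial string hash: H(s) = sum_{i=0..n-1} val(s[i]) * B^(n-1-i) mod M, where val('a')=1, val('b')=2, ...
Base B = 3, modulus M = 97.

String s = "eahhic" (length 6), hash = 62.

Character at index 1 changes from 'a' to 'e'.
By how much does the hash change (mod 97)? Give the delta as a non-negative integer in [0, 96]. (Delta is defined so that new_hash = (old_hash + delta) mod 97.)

Answer: 33

Derivation:
Delta formula: (val(new) - val(old)) * B^(n-1-k) mod M
  val('e') - val('a') = 5 - 1 = 4
  B^(n-1-k) = 3^4 mod 97 = 81
  Delta = 4 * 81 mod 97 = 33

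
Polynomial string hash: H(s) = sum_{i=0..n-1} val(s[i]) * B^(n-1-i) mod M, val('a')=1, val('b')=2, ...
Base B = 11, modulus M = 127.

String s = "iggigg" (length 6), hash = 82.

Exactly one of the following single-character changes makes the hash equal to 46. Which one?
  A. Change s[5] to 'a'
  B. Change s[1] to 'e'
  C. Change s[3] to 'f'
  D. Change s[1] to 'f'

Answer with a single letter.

Answer: D

Derivation:
Option A: s[5]='g'->'a', delta=(1-7)*11^0 mod 127 = 121, hash=82+121 mod 127 = 76
Option B: s[1]='g'->'e', delta=(5-7)*11^4 mod 127 = 55, hash=82+55 mod 127 = 10
Option C: s[3]='i'->'f', delta=(6-9)*11^2 mod 127 = 18, hash=82+18 mod 127 = 100
Option D: s[1]='g'->'f', delta=(6-7)*11^4 mod 127 = 91, hash=82+91 mod 127 = 46 <-- target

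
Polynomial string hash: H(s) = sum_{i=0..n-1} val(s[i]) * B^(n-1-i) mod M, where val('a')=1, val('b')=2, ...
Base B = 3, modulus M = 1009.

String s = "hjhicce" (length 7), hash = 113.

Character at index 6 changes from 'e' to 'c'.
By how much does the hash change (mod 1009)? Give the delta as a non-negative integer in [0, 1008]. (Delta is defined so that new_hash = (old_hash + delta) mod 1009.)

Answer: 1007

Derivation:
Delta formula: (val(new) - val(old)) * B^(n-1-k) mod M
  val('c') - val('e') = 3 - 5 = -2
  B^(n-1-k) = 3^0 mod 1009 = 1
  Delta = -2 * 1 mod 1009 = 1007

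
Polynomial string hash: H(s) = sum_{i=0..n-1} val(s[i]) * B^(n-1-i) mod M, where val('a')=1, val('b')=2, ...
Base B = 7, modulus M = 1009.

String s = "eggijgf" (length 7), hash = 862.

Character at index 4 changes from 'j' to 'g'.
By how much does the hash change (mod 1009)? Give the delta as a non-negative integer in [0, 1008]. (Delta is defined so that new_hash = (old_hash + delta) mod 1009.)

Answer: 862

Derivation:
Delta formula: (val(new) - val(old)) * B^(n-1-k) mod M
  val('g') - val('j') = 7 - 10 = -3
  B^(n-1-k) = 7^2 mod 1009 = 49
  Delta = -3 * 49 mod 1009 = 862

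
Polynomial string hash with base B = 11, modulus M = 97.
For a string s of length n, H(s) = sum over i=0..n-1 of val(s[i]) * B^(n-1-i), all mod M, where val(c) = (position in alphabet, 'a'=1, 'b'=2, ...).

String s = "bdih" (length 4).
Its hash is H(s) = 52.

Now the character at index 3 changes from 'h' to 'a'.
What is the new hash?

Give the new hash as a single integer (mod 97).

Answer: 45

Derivation:
val('h') = 8, val('a') = 1
Position k = 3, exponent = n-1-k = 0
B^0 mod M = 11^0 mod 97 = 1
Delta = (1 - 8) * 1 mod 97 = 90
New hash = (52 + 90) mod 97 = 45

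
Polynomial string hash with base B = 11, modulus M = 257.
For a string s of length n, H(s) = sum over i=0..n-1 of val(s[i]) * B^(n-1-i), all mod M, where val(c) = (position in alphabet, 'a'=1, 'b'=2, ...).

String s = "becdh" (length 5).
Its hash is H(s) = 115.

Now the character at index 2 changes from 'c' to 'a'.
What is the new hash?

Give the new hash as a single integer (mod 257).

Answer: 130

Derivation:
val('c') = 3, val('a') = 1
Position k = 2, exponent = n-1-k = 2
B^2 mod M = 11^2 mod 257 = 121
Delta = (1 - 3) * 121 mod 257 = 15
New hash = (115 + 15) mod 257 = 130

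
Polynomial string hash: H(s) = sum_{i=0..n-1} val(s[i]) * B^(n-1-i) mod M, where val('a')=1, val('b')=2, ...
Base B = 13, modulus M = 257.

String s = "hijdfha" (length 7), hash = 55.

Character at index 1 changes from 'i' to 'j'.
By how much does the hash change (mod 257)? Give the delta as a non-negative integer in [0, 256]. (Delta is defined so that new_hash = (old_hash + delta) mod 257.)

Answer: 185

Derivation:
Delta formula: (val(new) - val(old)) * B^(n-1-k) mod M
  val('j') - val('i') = 10 - 9 = 1
  B^(n-1-k) = 13^5 mod 257 = 185
  Delta = 1 * 185 mod 257 = 185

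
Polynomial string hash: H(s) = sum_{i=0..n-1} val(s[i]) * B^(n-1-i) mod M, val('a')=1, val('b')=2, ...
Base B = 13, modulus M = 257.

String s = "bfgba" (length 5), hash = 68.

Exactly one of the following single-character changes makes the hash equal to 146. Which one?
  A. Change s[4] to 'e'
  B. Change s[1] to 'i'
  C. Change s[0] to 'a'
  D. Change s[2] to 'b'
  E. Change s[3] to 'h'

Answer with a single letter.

Answer: E

Derivation:
Option A: s[4]='a'->'e', delta=(5-1)*13^0 mod 257 = 4, hash=68+4 mod 257 = 72
Option B: s[1]='f'->'i', delta=(9-6)*13^3 mod 257 = 166, hash=68+166 mod 257 = 234
Option C: s[0]='b'->'a', delta=(1-2)*13^4 mod 257 = 223, hash=68+223 mod 257 = 34
Option D: s[2]='g'->'b', delta=(2-7)*13^2 mod 257 = 183, hash=68+183 mod 257 = 251
Option E: s[3]='b'->'h', delta=(8-2)*13^1 mod 257 = 78, hash=68+78 mod 257 = 146 <-- target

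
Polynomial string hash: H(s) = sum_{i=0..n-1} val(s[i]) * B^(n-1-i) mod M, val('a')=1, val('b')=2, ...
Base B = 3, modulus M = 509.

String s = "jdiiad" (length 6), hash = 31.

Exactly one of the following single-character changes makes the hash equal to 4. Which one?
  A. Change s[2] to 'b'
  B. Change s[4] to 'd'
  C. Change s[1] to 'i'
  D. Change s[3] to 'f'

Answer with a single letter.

Option A: s[2]='i'->'b', delta=(2-9)*3^3 mod 509 = 320, hash=31+320 mod 509 = 351
Option B: s[4]='a'->'d', delta=(4-1)*3^1 mod 509 = 9, hash=31+9 mod 509 = 40
Option C: s[1]='d'->'i', delta=(9-4)*3^4 mod 509 = 405, hash=31+405 mod 509 = 436
Option D: s[3]='i'->'f', delta=(6-9)*3^2 mod 509 = 482, hash=31+482 mod 509 = 4 <-- target

Answer: D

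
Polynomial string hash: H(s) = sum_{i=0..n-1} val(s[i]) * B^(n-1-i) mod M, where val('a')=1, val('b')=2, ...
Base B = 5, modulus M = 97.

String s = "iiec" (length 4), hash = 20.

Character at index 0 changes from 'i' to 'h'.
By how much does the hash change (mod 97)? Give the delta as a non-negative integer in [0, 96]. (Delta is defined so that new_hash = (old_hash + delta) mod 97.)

Answer: 69

Derivation:
Delta formula: (val(new) - val(old)) * B^(n-1-k) mod M
  val('h') - val('i') = 8 - 9 = -1
  B^(n-1-k) = 5^3 mod 97 = 28
  Delta = -1 * 28 mod 97 = 69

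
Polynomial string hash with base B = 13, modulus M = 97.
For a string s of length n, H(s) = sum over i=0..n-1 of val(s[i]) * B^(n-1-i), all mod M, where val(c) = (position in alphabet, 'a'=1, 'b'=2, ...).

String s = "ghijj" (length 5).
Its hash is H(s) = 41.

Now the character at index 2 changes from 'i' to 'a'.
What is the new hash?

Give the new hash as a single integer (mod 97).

Answer: 47

Derivation:
val('i') = 9, val('a') = 1
Position k = 2, exponent = n-1-k = 2
B^2 mod M = 13^2 mod 97 = 72
Delta = (1 - 9) * 72 mod 97 = 6
New hash = (41 + 6) mod 97 = 47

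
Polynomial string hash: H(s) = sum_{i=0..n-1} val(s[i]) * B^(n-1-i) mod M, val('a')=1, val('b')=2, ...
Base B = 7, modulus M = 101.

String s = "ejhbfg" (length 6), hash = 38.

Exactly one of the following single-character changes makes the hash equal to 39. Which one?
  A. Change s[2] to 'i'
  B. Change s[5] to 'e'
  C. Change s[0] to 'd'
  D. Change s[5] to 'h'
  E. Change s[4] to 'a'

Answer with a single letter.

Option A: s[2]='h'->'i', delta=(9-8)*7^3 mod 101 = 40, hash=38+40 mod 101 = 78
Option B: s[5]='g'->'e', delta=(5-7)*7^0 mod 101 = 99, hash=38+99 mod 101 = 36
Option C: s[0]='e'->'d', delta=(4-5)*7^5 mod 101 = 60, hash=38+60 mod 101 = 98
Option D: s[5]='g'->'h', delta=(8-7)*7^0 mod 101 = 1, hash=38+1 mod 101 = 39 <-- target
Option E: s[4]='f'->'a', delta=(1-6)*7^1 mod 101 = 66, hash=38+66 mod 101 = 3

Answer: D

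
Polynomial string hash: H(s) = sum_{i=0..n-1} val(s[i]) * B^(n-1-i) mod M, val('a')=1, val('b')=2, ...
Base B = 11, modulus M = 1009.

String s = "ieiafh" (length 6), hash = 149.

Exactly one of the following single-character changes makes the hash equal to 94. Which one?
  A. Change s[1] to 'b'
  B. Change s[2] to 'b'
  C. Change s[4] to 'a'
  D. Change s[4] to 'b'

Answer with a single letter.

Option A: s[1]='e'->'b', delta=(2-5)*11^4 mod 1009 = 473, hash=149+473 mod 1009 = 622
Option B: s[2]='i'->'b', delta=(2-9)*11^3 mod 1009 = 773, hash=149+773 mod 1009 = 922
Option C: s[4]='f'->'a', delta=(1-6)*11^1 mod 1009 = 954, hash=149+954 mod 1009 = 94 <-- target
Option D: s[4]='f'->'b', delta=(2-6)*11^1 mod 1009 = 965, hash=149+965 mod 1009 = 105

Answer: C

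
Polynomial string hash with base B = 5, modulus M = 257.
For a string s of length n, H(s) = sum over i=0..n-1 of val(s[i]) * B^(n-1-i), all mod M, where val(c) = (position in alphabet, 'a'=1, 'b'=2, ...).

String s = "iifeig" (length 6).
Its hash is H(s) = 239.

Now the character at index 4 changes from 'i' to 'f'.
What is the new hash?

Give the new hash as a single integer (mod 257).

Answer: 224

Derivation:
val('i') = 9, val('f') = 6
Position k = 4, exponent = n-1-k = 1
B^1 mod M = 5^1 mod 257 = 5
Delta = (6 - 9) * 5 mod 257 = 242
New hash = (239 + 242) mod 257 = 224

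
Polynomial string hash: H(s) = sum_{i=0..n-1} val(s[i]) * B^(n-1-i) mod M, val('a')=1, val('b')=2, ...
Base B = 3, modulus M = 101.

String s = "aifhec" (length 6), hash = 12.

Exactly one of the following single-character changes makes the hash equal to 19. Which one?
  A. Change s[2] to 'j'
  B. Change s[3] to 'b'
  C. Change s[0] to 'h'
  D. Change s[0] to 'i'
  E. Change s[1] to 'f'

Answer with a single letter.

Answer: A

Derivation:
Option A: s[2]='f'->'j', delta=(10-6)*3^3 mod 101 = 7, hash=12+7 mod 101 = 19 <-- target
Option B: s[3]='h'->'b', delta=(2-8)*3^2 mod 101 = 47, hash=12+47 mod 101 = 59
Option C: s[0]='a'->'h', delta=(8-1)*3^5 mod 101 = 85, hash=12+85 mod 101 = 97
Option D: s[0]='a'->'i', delta=(9-1)*3^5 mod 101 = 25, hash=12+25 mod 101 = 37
Option E: s[1]='i'->'f', delta=(6-9)*3^4 mod 101 = 60, hash=12+60 mod 101 = 72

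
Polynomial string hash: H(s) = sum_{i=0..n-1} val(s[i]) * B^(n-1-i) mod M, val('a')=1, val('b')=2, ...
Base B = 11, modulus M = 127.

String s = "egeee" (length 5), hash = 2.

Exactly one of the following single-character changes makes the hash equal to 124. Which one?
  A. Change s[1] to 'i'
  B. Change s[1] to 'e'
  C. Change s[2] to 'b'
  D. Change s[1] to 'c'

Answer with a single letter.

Answer: A

Derivation:
Option A: s[1]='g'->'i', delta=(9-7)*11^3 mod 127 = 122, hash=2+122 mod 127 = 124 <-- target
Option B: s[1]='g'->'e', delta=(5-7)*11^3 mod 127 = 5, hash=2+5 mod 127 = 7
Option C: s[2]='e'->'b', delta=(2-5)*11^2 mod 127 = 18, hash=2+18 mod 127 = 20
Option D: s[1]='g'->'c', delta=(3-7)*11^3 mod 127 = 10, hash=2+10 mod 127 = 12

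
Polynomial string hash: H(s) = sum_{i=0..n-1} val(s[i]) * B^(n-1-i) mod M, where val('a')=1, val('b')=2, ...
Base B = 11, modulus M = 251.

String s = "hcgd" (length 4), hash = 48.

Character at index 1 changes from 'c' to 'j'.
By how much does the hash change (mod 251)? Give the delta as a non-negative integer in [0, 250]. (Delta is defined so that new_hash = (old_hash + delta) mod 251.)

Delta formula: (val(new) - val(old)) * B^(n-1-k) mod M
  val('j') - val('c') = 10 - 3 = 7
  B^(n-1-k) = 11^2 mod 251 = 121
  Delta = 7 * 121 mod 251 = 94

Answer: 94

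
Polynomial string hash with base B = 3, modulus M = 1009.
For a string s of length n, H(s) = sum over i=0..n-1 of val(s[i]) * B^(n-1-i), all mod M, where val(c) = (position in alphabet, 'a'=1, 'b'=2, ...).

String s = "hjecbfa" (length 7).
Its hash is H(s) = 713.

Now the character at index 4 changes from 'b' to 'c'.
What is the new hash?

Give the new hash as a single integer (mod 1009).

val('b') = 2, val('c') = 3
Position k = 4, exponent = n-1-k = 2
B^2 mod M = 3^2 mod 1009 = 9
Delta = (3 - 2) * 9 mod 1009 = 9
New hash = (713 + 9) mod 1009 = 722

Answer: 722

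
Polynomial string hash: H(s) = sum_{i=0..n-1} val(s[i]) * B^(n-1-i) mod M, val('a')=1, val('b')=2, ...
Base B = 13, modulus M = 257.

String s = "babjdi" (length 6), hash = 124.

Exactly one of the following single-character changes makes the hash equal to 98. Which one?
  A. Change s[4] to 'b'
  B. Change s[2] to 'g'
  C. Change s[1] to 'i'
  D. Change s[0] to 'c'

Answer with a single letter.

Answer: A

Derivation:
Option A: s[4]='d'->'b', delta=(2-4)*13^1 mod 257 = 231, hash=124+231 mod 257 = 98 <-- target
Option B: s[2]='b'->'g', delta=(7-2)*13^3 mod 257 = 191, hash=124+191 mod 257 = 58
Option C: s[1]='a'->'i', delta=(9-1)*13^4 mod 257 = 15, hash=124+15 mod 257 = 139
Option D: s[0]='b'->'c', delta=(3-2)*13^5 mod 257 = 185, hash=124+185 mod 257 = 52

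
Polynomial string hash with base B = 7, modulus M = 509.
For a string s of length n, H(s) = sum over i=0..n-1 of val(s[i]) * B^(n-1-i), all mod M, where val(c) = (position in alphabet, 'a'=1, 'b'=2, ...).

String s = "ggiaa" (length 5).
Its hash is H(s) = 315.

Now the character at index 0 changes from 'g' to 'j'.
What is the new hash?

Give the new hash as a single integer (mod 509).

Answer: 392

Derivation:
val('g') = 7, val('j') = 10
Position k = 0, exponent = n-1-k = 4
B^4 mod M = 7^4 mod 509 = 365
Delta = (10 - 7) * 365 mod 509 = 77
New hash = (315 + 77) mod 509 = 392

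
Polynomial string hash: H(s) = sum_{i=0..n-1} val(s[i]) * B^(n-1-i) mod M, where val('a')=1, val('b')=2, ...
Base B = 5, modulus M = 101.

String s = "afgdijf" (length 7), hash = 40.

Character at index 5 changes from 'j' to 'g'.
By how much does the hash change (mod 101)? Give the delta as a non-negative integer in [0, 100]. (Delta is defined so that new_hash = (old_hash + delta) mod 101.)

Answer: 86

Derivation:
Delta formula: (val(new) - val(old)) * B^(n-1-k) mod M
  val('g') - val('j') = 7 - 10 = -3
  B^(n-1-k) = 5^1 mod 101 = 5
  Delta = -3 * 5 mod 101 = 86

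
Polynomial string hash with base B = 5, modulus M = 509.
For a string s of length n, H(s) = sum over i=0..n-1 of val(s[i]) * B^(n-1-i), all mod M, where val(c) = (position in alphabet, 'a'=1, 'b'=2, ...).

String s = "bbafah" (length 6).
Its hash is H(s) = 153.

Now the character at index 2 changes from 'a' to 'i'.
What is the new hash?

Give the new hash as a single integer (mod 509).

Answer: 135

Derivation:
val('a') = 1, val('i') = 9
Position k = 2, exponent = n-1-k = 3
B^3 mod M = 5^3 mod 509 = 125
Delta = (9 - 1) * 125 mod 509 = 491
New hash = (153 + 491) mod 509 = 135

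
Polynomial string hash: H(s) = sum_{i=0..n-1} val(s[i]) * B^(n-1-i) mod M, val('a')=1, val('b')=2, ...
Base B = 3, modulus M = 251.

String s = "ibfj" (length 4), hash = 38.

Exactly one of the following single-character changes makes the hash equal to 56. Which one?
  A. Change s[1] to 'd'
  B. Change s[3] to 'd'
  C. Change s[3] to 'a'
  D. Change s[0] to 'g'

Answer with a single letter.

Answer: A

Derivation:
Option A: s[1]='b'->'d', delta=(4-2)*3^2 mod 251 = 18, hash=38+18 mod 251 = 56 <-- target
Option B: s[3]='j'->'d', delta=(4-10)*3^0 mod 251 = 245, hash=38+245 mod 251 = 32
Option C: s[3]='j'->'a', delta=(1-10)*3^0 mod 251 = 242, hash=38+242 mod 251 = 29
Option D: s[0]='i'->'g', delta=(7-9)*3^3 mod 251 = 197, hash=38+197 mod 251 = 235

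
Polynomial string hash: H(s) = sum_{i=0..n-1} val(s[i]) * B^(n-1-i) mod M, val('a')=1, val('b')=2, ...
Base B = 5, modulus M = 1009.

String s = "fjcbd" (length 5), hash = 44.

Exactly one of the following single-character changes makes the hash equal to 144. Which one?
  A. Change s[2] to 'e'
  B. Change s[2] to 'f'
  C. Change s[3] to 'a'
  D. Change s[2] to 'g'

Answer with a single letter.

Answer: D

Derivation:
Option A: s[2]='c'->'e', delta=(5-3)*5^2 mod 1009 = 50, hash=44+50 mod 1009 = 94
Option B: s[2]='c'->'f', delta=(6-3)*5^2 mod 1009 = 75, hash=44+75 mod 1009 = 119
Option C: s[3]='b'->'a', delta=(1-2)*5^1 mod 1009 = 1004, hash=44+1004 mod 1009 = 39
Option D: s[2]='c'->'g', delta=(7-3)*5^2 mod 1009 = 100, hash=44+100 mod 1009 = 144 <-- target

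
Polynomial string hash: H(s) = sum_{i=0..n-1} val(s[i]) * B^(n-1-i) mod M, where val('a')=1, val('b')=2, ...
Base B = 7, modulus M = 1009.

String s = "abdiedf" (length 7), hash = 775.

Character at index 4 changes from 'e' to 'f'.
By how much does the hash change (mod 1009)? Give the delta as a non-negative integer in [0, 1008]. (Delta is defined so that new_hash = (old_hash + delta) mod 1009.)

Delta formula: (val(new) - val(old)) * B^(n-1-k) mod M
  val('f') - val('e') = 6 - 5 = 1
  B^(n-1-k) = 7^2 mod 1009 = 49
  Delta = 1 * 49 mod 1009 = 49

Answer: 49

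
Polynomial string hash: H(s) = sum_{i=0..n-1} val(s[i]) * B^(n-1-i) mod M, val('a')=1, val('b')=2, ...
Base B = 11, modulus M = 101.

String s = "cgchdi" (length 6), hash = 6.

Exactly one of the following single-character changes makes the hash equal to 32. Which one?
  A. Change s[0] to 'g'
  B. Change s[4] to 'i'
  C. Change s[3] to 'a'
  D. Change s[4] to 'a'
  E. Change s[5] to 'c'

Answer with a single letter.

Answer: A

Derivation:
Option A: s[0]='c'->'g', delta=(7-3)*11^5 mod 101 = 26, hash=6+26 mod 101 = 32 <-- target
Option B: s[4]='d'->'i', delta=(9-4)*11^1 mod 101 = 55, hash=6+55 mod 101 = 61
Option C: s[3]='h'->'a', delta=(1-8)*11^2 mod 101 = 62, hash=6+62 mod 101 = 68
Option D: s[4]='d'->'a', delta=(1-4)*11^1 mod 101 = 68, hash=6+68 mod 101 = 74
Option E: s[5]='i'->'c', delta=(3-9)*11^0 mod 101 = 95, hash=6+95 mod 101 = 0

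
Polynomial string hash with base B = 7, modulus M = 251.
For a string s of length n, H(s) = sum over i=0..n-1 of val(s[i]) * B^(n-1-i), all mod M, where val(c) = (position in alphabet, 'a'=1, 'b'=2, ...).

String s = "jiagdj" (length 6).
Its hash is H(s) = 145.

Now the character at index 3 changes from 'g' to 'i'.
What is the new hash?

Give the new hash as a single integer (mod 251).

val('g') = 7, val('i') = 9
Position k = 3, exponent = n-1-k = 2
B^2 mod M = 7^2 mod 251 = 49
Delta = (9 - 7) * 49 mod 251 = 98
New hash = (145 + 98) mod 251 = 243

Answer: 243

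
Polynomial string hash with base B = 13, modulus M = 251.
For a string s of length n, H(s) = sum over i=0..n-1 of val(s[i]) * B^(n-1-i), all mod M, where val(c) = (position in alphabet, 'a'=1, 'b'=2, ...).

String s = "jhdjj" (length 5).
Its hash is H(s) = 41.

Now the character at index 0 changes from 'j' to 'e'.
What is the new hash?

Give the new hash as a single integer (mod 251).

Answer: 55

Derivation:
val('j') = 10, val('e') = 5
Position k = 0, exponent = n-1-k = 4
B^4 mod M = 13^4 mod 251 = 198
Delta = (5 - 10) * 198 mod 251 = 14
New hash = (41 + 14) mod 251 = 55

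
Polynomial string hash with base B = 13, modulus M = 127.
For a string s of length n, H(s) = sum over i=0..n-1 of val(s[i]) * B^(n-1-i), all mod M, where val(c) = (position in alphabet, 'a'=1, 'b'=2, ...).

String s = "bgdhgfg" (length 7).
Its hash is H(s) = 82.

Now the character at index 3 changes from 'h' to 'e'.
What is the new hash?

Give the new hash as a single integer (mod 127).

val('h') = 8, val('e') = 5
Position k = 3, exponent = n-1-k = 3
B^3 mod M = 13^3 mod 127 = 38
Delta = (5 - 8) * 38 mod 127 = 13
New hash = (82 + 13) mod 127 = 95

Answer: 95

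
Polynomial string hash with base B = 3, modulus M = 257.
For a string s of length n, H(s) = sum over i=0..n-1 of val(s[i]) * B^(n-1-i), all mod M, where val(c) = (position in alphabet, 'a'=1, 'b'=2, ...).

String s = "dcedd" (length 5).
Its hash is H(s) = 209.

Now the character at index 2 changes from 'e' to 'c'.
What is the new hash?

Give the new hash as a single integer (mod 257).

Answer: 191

Derivation:
val('e') = 5, val('c') = 3
Position k = 2, exponent = n-1-k = 2
B^2 mod M = 3^2 mod 257 = 9
Delta = (3 - 5) * 9 mod 257 = 239
New hash = (209 + 239) mod 257 = 191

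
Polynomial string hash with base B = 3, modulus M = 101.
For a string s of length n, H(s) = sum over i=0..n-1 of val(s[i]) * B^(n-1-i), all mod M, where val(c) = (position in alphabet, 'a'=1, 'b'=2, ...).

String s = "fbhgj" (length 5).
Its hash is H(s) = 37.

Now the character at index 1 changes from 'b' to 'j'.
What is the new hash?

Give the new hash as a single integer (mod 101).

val('b') = 2, val('j') = 10
Position k = 1, exponent = n-1-k = 3
B^3 mod M = 3^3 mod 101 = 27
Delta = (10 - 2) * 27 mod 101 = 14
New hash = (37 + 14) mod 101 = 51

Answer: 51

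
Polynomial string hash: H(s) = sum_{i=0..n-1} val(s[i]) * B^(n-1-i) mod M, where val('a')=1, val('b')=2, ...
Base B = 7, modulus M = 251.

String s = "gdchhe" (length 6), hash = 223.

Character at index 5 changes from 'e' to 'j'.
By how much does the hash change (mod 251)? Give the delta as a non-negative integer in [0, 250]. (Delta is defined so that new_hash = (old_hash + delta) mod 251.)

Delta formula: (val(new) - val(old)) * B^(n-1-k) mod M
  val('j') - val('e') = 10 - 5 = 5
  B^(n-1-k) = 7^0 mod 251 = 1
  Delta = 5 * 1 mod 251 = 5

Answer: 5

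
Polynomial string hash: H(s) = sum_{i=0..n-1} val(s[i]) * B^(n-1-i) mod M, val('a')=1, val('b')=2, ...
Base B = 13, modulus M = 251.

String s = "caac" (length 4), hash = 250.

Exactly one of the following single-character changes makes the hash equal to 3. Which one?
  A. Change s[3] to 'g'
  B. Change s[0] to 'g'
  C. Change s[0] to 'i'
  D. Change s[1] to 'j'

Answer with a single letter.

Answer: A

Derivation:
Option A: s[3]='c'->'g', delta=(7-3)*13^0 mod 251 = 4, hash=250+4 mod 251 = 3 <-- target
Option B: s[0]='c'->'g', delta=(7-3)*13^3 mod 251 = 3, hash=250+3 mod 251 = 2
Option C: s[0]='c'->'i', delta=(9-3)*13^3 mod 251 = 130, hash=250+130 mod 251 = 129
Option D: s[1]='a'->'j', delta=(10-1)*13^2 mod 251 = 15, hash=250+15 mod 251 = 14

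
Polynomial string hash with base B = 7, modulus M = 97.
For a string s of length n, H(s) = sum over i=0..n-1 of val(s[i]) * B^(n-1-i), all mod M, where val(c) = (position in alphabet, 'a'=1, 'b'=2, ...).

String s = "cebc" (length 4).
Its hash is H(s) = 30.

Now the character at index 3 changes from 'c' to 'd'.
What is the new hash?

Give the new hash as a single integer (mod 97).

Answer: 31

Derivation:
val('c') = 3, val('d') = 4
Position k = 3, exponent = n-1-k = 0
B^0 mod M = 7^0 mod 97 = 1
Delta = (4 - 3) * 1 mod 97 = 1
New hash = (30 + 1) mod 97 = 31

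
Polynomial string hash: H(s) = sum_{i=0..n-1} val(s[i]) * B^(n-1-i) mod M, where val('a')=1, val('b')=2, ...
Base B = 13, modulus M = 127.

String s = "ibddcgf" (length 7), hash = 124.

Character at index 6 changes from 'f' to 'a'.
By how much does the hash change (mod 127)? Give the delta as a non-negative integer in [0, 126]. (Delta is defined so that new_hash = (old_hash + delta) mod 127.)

Answer: 122

Derivation:
Delta formula: (val(new) - val(old)) * B^(n-1-k) mod M
  val('a') - val('f') = 1 - 6 = -5
  B^(n-1-k) = 13^0 mod 127 = 1
  Delta = -5 * 1 mod 127 = 122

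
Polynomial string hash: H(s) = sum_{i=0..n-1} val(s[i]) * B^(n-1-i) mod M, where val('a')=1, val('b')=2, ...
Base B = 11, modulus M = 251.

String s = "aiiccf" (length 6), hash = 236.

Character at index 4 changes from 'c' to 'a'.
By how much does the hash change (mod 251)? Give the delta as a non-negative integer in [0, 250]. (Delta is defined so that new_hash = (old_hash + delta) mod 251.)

Delta formula: (val(new) - val(old)) * B^(n-1-k) mod M
  val('a') - val('c') = 1 - 3 = -2
  B^(n-1-k) = 11^1 mod 251 = 11
  Delta = -2 * 11 mod 251 = 229

Answer: 229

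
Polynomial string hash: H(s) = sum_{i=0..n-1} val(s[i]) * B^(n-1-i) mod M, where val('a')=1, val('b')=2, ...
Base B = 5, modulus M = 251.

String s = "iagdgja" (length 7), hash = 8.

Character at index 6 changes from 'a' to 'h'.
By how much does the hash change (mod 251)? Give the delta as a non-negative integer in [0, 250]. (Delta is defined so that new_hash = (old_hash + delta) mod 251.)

Answer: 7

Derivation:
Delta formula: (val(new) - val(old)) * B^(n-1-k) mod M
  val('h') - val('a') = 8 - 1 = 7
  B^(n-1-k) = 5^0 mod 251 = 1
  Delta = 7 * 1 mod 251 = 7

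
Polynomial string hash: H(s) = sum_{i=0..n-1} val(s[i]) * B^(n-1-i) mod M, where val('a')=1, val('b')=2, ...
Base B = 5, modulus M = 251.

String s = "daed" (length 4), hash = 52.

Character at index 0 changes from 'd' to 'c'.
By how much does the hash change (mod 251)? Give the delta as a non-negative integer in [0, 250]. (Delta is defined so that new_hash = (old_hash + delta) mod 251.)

Answer: 126

Derivation:
Delta formula: (val(new) - val(old)) * B^(n-1-k) mod M
  val('c') - val('d') = 3 - 4 = -1
  B^(n-1-k) = 5^3 mod 251 = 125
  Delta = -1 * 125 mod 251 = 126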